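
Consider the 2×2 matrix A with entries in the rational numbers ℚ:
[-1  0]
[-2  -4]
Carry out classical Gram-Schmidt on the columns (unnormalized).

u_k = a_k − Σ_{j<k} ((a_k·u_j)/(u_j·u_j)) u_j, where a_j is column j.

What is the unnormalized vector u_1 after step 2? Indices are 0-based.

Step 1: u_0 = a_0 = (-1, -2).
Step 2: u_1 = a_1 − (8/5)·u_0 = (8/5, -4/5).

u_1 = (8/5, -4/5)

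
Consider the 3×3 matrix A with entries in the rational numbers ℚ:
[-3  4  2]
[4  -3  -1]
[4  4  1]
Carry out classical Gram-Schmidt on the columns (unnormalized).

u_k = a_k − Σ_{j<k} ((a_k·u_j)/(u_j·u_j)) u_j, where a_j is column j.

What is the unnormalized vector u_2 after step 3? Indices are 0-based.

u_2 = (4/11, 4/11, -1/11)

Step 1: u_0 = a_0 = (-3, 4, 4).
Step 2: u_1 = a_1 − (-8/41)·u_0 = (140/41, -91/41, 196/41).
Step 3: u_2 = a_2 − (-6/41)·u_0 − (27/77)·u_1 = (4/11, 4/11, -1/11).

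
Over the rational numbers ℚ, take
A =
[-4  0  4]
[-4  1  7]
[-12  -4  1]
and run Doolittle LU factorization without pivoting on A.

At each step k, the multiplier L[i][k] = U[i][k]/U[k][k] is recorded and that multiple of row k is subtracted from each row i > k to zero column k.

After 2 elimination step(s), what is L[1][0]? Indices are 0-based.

k=0: U[0][0]=-4
  eliminate (1,0): mult=1, new row 1: (0, 1, 3); set L[1][0]=1
  eliminate (2,0): mult=3, new row 2: (0, -4, -11); set L[2][0]=3
k=1: U[1][1]=1
  eliminate (2,1): mult=-4, new row 2: (0, 0, 1); set L[2][1]=-4

L[1][0] = 1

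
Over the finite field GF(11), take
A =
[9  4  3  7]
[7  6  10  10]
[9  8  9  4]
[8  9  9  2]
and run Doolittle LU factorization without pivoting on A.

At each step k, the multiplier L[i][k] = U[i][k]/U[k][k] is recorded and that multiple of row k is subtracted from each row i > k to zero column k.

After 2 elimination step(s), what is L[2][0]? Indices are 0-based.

Step 1: pivot at (0,0) is 9.
  row1 ← row1 − (2)·row0  ⇒  L[1][0]=2, U row1=(0, 9, 4, 7)
  row2 ← row2 − (1)·row0  ⇒  L[2][0]=1, U row2=(0, 4, 6, 8)
  row3 ← row3 − (7)·row0  ⇒  L[3][0]=7, U row3=(0, 3, 10, 8)
Step 2: pivot at (1,1) is 9.
  row2 ← row2 − (9)·row1  ⇒  L[2][1]=9, U row2=(0, 0, 3, 0)
  row3 ← row3 − (4)·row1  ⇒  L[3][1]=4, U row3=(0, 0, 5, 2)

L[2][0] = 1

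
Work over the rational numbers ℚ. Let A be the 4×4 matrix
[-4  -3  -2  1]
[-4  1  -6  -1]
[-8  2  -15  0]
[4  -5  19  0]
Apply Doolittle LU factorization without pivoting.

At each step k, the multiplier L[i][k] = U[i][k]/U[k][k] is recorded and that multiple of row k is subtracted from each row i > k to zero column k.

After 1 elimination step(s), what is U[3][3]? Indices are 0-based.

k=0: U[0][0]=-4
  eliminate (1,0): mult=1, new row 1: (0, 4, -4, -2); set L[1][0]=1
  eliminate (2,0): mult=2, new row 2: (0, 8, -11, -2); set L[2][0]=2
  eliminate (3,0): mult=-1, new row 3: (0, -8, 17, 1); set L[3][0]=-1

U[3][3] = 1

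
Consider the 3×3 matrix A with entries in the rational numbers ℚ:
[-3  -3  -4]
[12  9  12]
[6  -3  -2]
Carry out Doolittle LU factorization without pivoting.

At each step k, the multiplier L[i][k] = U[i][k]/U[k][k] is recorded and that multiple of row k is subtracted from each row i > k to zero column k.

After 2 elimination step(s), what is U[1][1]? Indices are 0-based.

[col 0] pivot -3
  R1 -= -4*R0 → (0, -3, -4)  (L[1][0] := -4)
  R2 -= -2*R0 → (0, -9, -10)  (L[2][0] := -2)
[col 1] pivot -3
  R2 -= 3*R1 → (0, 0, 2)  (L[2][1] := 3)

U[1][1] = -3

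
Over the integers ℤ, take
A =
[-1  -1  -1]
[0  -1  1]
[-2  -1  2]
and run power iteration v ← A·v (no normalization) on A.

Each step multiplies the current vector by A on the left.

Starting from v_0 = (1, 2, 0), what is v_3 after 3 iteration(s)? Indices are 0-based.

v_0 = (1, 2, 0).
v_1 = A·v_0 = (-3, -2, -4).
v_2 = A·v_1 = (9, -2, 0).
v_3 = A·v_2 = (-7, 2, -16).

v_3 = (-7, 2, -16)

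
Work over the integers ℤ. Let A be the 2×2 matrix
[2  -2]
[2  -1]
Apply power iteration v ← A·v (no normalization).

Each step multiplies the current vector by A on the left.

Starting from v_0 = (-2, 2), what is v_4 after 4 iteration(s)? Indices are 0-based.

v_0 = (-2, 2).
v_1 = A·v_0 = (-8, -6).
v_2 = A·v_1 = (-4, -10).
v_3 = A·v_2 = (12, 2).
v_4 = A·v_3 = (20, 22).

v_4 = (20, 22)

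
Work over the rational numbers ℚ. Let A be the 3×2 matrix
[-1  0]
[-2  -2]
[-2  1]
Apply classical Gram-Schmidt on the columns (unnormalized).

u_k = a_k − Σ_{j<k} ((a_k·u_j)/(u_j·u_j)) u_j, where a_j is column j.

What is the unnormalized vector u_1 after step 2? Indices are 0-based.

Step 1: u_0 = a_0 = (-1, -2, -2).
Step 2: u_1 = a_1 − (2/9)·u_0 = (2/9, -14/9, 13/9).

u_1 = (2/9, -14/9, 13/9)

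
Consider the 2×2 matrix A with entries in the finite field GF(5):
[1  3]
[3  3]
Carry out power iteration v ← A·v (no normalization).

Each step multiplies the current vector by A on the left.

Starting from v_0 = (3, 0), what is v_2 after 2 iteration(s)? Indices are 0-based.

v_0 = (3, 0).
v_1 = A·v_0 = (3, 4).
v_2 = A·v_1 = (0, 1).

v_2 = (0, 1)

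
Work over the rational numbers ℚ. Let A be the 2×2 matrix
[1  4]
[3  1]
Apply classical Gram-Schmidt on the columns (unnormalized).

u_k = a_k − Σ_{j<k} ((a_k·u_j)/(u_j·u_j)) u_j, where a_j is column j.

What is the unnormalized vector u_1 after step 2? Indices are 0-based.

Step 1: u_0 = a_0 = (1, 3).
Step 2: u_1 = a_1 − (7/10)·u_0 = (33/10, -11/10).

u_1 = (33/10, -11/10)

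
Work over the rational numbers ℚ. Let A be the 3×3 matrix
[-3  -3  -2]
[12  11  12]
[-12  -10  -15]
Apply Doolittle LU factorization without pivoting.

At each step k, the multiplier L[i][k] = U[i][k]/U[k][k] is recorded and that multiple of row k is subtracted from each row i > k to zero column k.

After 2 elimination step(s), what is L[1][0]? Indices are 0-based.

k=0: U[0][0]=-3
  eliminate (1,0): mult=-4, new row 1: (0, -1, 4); set L[1][0]=-4
  eliminate (2,0): mult=4, new row 2: (0, 2, -7); set L[2][0]=4
k=1: U[1][1]=-1
  eliminate (2,1): mult=-2, new row 2: (0, 0, 1); set L[2][1]=-2

L[1][0] = -4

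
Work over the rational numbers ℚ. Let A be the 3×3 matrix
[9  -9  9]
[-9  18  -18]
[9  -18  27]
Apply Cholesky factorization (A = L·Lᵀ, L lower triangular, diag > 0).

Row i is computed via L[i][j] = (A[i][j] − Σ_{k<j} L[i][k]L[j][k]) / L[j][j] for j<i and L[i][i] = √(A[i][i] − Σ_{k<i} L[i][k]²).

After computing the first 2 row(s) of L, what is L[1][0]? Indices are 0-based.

Step 1: L[0][0] = √(9) = 3.
  L[1][0] = (-9) / L[0][0] = -3.
Step 2: L[1][1] = √(9) = 3.

L[1][0] = -3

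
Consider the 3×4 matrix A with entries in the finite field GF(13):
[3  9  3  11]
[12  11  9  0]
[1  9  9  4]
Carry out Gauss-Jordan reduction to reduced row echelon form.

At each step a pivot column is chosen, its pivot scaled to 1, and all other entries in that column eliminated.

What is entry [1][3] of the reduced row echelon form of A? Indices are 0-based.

[1] R0 /= 3  ⇒  (1, 3, 1, 8)
     R1 -= 12·R0  ⇒  (0, 1, 10, 8)
     R2 -= 1·R0  ⇒  (0, 6, 8, 9)
[2] R1 /= 1  ⇒  (0, 1, 10, 8)
     R0 -= 3·R1  ⇒  (1, 0, 10, 10)
     R2 -= 6·R1  ⇒  (0, 0, 0, 0)
column 2 empty below row 2
column 3 empty below row 2

M[1][3] = 8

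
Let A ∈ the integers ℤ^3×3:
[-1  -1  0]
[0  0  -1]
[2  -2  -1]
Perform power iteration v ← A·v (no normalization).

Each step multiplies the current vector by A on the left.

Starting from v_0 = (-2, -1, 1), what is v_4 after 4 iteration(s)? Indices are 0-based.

v_4 = (12, 21, 41)

v_0 = (-2, -1, 1).
v_1 = A·v_0 = (3, -1, -3).
v_2 = A·v_1 = (-2, 3, 11).
v_3 = A·v_2 = (-1, -11, -21).
v_4 = A·v_3 = (12, 21, 41).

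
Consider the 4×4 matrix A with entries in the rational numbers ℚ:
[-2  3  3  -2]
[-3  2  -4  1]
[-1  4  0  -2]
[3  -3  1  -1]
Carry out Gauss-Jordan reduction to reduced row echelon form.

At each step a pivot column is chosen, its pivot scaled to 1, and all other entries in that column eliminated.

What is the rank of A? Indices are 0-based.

step 1: normalize row 0 (÷-2) = (1, -3/2, -3/2, 1)
  row 1: subtract -3×row0 = (0, -5/2, -17/2, 4)
  row 2: subtract -1×row0 = (0, 5/2, -3/2, -1)
  row 3: subtract 3×row0 = (0, 3/2, 11/2, -4)
step 2: normalize row 1 (÷-5/2) = (0, 1, 17/5, -8/5)
  row 0: subtract -3/2×row1 = (1, 0, 18/5, -7/5)
  row 2: subtract 5/2×row1 = (0, 0, -10, 3)
  row 3: subtract 3/2×row1 = (0, 0, 2/5, -8/5)
step 3: normalize row 2 (÷-10) = (0, 0, 1, -3/10)
  row 0: subtract 18/5×row2 = (1, 0, 0, -8/25)
  row 1: subtract 17/5×row2 = (0, 1, 0, -29/50)
  row 3: subtract 2/5×row2 = (0, 0, 0, -37/25)
step 4: normalize row 3 (÷-37/25) = (0, 0, 0, 1)
  row 0: subtract -8/25×row3 = (1, 0, 0, 0)
  row 1: subtract -29/50×row3 = (0, 1, 0, 0)
  row 2: subtract -3/10×row3 = (0, 0, 1, 0)

rank = 4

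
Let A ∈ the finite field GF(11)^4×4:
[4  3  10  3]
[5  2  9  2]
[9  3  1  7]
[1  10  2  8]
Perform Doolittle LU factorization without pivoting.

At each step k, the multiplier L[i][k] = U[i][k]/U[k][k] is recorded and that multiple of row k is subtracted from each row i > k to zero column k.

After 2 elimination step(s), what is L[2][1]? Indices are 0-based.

k=0: U[0][0]=4
  eliminate (1,0): mult=4, new row 1: (0, 1, 2, 1); set L[1][0]=4
  eliminate (2,0): mult=5, new row 2: (0, 10, 6, 3); set L[2][0]=5
  eliminate (3,0): mult=3, new row 3: (0, 1, 5, 10); set L[3][0]=3
k=1: U[1][1]=1
  eliminate (2,1): mult=10, new row 2: (0, 0, 8, 4); set L[2][1]=10
  eliminate (3,1): mult=1, new row 3: (0, 0, 3, 9); set L[3][1]=1

L[2][1] = 10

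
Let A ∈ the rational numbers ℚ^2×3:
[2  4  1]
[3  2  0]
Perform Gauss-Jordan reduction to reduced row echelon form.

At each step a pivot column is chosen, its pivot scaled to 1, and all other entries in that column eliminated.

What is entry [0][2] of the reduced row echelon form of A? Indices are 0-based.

pivot(0,0)=2: scale R0 → (1, 2, 1/2)
  clear (1,0): R1 −= (3)R0 → (0, -4, -3/2)
pivot(1,1)=-4: scale R1 → (0, 1, 3/8)
  clear (0,1): R0 −= (2)R1 → (1, 0, -1/4)

M[0][2] = -1/4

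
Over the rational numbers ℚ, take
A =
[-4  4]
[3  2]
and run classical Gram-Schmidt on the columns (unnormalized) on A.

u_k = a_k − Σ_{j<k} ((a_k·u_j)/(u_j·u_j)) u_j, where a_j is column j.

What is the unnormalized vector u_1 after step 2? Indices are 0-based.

u_1 = (12/5, 16/5)

Step 1: u_0 = a_0 = (-4, 3).
Step 2: u_1 = a_1 − (-2/5)·u_0 = (12/5, 16/5).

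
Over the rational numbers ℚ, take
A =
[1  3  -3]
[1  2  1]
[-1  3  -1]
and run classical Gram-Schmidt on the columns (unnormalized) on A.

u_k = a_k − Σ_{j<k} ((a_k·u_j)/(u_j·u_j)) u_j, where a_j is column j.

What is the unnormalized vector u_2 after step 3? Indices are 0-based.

Step 1: u_0 = a_0 = (1, 1, -1).
Step 2: u_1 = a_1 − (2/3)·u_0 = (7/3, 4/3, 11/3).
Step 3: u_2 = a_2 − (-1/3)·u_0 − (-14/31)·u_1 = (-50/31, 60/31, 10/31).

u_2 = (-50/31, 60/31, 10/31)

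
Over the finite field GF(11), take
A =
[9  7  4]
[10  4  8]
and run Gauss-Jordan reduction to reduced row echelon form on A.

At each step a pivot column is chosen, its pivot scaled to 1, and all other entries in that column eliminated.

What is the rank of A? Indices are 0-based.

[1] R0 /= 9  ⇒  (1, 2, 9)
     R1 -= 10·R0  ⇒  (0, 6, 6)
[2] R1 /= 6  ⇒  (0, 1, 1)
     R0 -= 2·R1  ⇒  (1, 0, 7)

rank = 2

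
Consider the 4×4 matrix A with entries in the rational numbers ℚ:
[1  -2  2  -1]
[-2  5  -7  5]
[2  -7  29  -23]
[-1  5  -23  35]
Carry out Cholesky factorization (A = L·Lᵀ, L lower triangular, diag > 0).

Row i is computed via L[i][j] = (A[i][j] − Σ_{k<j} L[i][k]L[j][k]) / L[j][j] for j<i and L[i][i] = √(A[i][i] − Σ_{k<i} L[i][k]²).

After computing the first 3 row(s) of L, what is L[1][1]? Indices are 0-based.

Step 1: L[0][0] = √(1) = 1.
  L[1][0] = (-2) / L[0][0] = -2.
Step 2: L[1][1] = √(1) = 1.
  L[2][0] = (2) / L[0][0] = 2.
  L[2][1] = (-3) / L[1][1] = -3.
Step 3: L[2][2] = √(16) = 4.

L[1][1] = 1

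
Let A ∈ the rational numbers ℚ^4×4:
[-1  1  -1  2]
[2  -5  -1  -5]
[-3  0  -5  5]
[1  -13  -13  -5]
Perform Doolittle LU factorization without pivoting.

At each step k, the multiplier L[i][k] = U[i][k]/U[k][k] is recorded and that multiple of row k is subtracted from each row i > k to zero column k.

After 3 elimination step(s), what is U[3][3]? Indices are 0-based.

U[3][3] = 1

[col 0] pivot -1
  R1 -= -2*R0 → (0, -3, -3, -1)  (L[1][0] := -2)
  R2 -= 3*R0 → (0, -3, -2, -1)  (L[2][0] := 3)
  R3 -= -1*R0 → (0, -12, -14, -3)  (L[3][0] := -1)
[col 1] pivot -3
  R2 -= 1*R1 → (0, 0, 1, 0)  (L[2][1] := 1)
  R3 -= 4*R1 → (0, 0, -2, 1)  (L[3][1] := 4)
[col 2] pivot 1
  R3 -= -2*R2 → (0, 0, 0, 1)  (L[3][2] := -2)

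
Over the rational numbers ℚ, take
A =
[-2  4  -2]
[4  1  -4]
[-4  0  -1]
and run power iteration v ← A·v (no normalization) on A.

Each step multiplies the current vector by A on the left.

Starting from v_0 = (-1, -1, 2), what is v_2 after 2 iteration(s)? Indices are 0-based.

v_2 = (-44, -45, 22)

v_0 = (-1, -1, 2).
v_1 = A·v_0 = (-6, -13, 2).
v_2 = A·v_1 = (-44, -45, 22).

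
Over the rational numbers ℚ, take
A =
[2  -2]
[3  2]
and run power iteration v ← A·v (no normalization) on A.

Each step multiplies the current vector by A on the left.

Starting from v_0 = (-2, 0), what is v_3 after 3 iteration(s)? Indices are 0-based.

v_0 = (-2, 0).
v_1 = A·v_0 = (-4, -6).
v_2 = A·v_1 = (4, -24).
v_3 = A·v_2 = (56, -36).

v_3 = (56, -36)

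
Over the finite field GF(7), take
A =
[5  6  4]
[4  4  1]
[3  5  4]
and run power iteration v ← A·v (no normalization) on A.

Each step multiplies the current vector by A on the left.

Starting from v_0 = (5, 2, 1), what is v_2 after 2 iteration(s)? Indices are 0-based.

v_0 = (5, 2, 1).
v_1 = A·v_0 = (6, 1, 1).
v_2 = A·v_1 = (5, 1, 6).

v_2 = (5, 1, 6)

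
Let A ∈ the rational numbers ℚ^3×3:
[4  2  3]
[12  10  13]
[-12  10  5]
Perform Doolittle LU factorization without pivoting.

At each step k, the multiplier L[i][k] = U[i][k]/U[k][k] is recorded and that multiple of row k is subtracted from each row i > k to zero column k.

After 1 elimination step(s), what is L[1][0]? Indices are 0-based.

L[1][0] = 3

[col 0] pivot 4
  R1 -= 3*R0 → (0, 4, 4)  (L[1][0] := 3)
  R2 -= -3*R0 → (0, 16, 14)  (L[2][0] := -3)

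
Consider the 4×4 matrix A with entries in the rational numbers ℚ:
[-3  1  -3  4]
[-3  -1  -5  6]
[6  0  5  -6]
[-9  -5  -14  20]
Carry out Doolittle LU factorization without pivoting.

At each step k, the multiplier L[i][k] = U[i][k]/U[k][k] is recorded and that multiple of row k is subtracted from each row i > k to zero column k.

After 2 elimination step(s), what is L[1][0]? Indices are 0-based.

L[1][0] = 1

[col 0] pivot -3
  R1 -= 1*R0 → (0, -2, -2, 2)  (L[1][0] := 1)
  R2 -= -2*R0 → (0, 2, -1, 2)  (L[2][0] := -2)
  R3 -= 3*R0 → (0, -8, -5, 8)  (L[3][0] := 3)
[col 1] pivot -2
  R2 -= -1*R1 → (0, 0, -3, 4)  (L[2][1] := -1)
  R3 -= 4*R1 → (0, 0, 3, 0)  (L[3][1] := 4)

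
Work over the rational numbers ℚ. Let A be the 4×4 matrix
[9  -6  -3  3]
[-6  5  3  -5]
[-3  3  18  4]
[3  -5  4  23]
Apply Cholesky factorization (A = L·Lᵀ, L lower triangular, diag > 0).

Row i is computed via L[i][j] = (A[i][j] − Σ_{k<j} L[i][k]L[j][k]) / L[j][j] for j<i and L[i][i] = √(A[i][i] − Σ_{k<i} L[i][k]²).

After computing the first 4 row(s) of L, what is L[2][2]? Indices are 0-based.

L[2][2] = 4

Step 1: L[0][0] = √(9) = 3.
  L[1][0] = (-6) / L[0][0] = -2.
Step 2: L[1][1] = √(1) = 1.
  L[2][0] = (-3) / L[0][0] = -1.
  L[2][1] = (1) / L[1][1] = 1.
Step 3: L[2][2] = √(16) = 4.
  L[3][0] = (3) / L[0][0] = 1.
  L[3][1] = (-3) / L[1][1] = -3.
  L[3][2] = (8) / L[2][2] = 2.
Step 4: L[3][3] = √(9) = 3.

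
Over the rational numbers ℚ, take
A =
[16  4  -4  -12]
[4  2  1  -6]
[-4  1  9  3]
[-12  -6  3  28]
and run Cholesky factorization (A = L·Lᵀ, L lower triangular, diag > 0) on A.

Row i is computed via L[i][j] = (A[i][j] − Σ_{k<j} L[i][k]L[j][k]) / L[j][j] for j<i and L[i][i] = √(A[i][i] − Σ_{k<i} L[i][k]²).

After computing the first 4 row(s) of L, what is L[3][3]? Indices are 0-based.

L[3][3] = 1

Step 1: L[0][0] = √(16) = 4.
  L[1][0] = (4) / L[0][0] = 1.
Step 2: L[1][1] = √(1) = 1.
  L[2][0] = (-4) / L[0][0] = -1.
  L[2][1] = (2) / L[1][1] = 2.
Step 3: L[2][2] = √(4) = 2.
  L[3][0] = (-12) / L[0][0] = -3.
  L[3][1] = (-3) / L[1][1] = -3.
  L[3][2] = (6) / L[2][2] = 3.
Step 4: L[3][3] = √(1) = 1.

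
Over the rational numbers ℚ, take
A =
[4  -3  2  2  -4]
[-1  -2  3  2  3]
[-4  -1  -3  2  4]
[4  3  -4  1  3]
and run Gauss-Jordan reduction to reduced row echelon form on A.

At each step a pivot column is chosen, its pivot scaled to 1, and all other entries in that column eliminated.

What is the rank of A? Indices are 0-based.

rank = 4

[1] R0 /= 4  ⇒  (1, -3/4, 1/2, 1/2, -1)
     R1 -= -1·R0  ⇒  (0, -11/4, 7/2, 5/2, 2)
     R2 -= -4·R0  ⇒  (0, -4, -1, 4, 0)
     R3 -= 4·R0  ⇒  (0, 6, -6, -1, 7)
[2] R1 /= -11/4  ⇒  (0, 1, -14/11, -10/11, -8/11)
     R0 -= -3/4·R1  ⇒  (1, 0, -5/11, -2/11, -17/11)
     R2 -= -4·R1  ⇒  (0, 0, -67/11, 4/11, -32/11)
     R3 -= 6·R1  ⇒  (0, 0, 18/11, 49/11, 125/11)
[3] R2 /= -67/11  ⇒  (0, 0, 1, -4/67, 32/67)
     R0 -= -5/11·R2  ⇒  (1, 0, 0, -14/67, -89/67)
     R1 -= -14/11·R2  ⇒  (0, 1, 0, -66/67, -8/67)
     R3 -= 18/11·R2  ⇒  (0, 0, 0, 305/67, 709/67)
[4] R3 /= 305/67  ⇒  (0, 0, 0, 1, 709/305)
     R0 -= -14/67·R3  ⇒  (1, 0, 0, 0, -257/305)
     R1 -= -66/67·R3  ⇒  (0, 1, 0, 0, 662/305)
     R2 -= -4/67·R3  ⇒  (0, 0, 1, 0, 188/305)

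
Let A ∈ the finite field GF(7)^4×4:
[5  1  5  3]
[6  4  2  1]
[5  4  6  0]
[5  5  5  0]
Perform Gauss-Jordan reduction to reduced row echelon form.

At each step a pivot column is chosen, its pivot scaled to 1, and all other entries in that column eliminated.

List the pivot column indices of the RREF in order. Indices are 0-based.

step 1: normalize row 0 (÷5) = (1, 3, 1, 2)
  row 1: subtract 6×row0 = (0, 0, 3, 3)
  row 2: subtract 5×row0 = (0, 3, 1, 4)
  row 3: subtract 5×row0 = (0, 4, 0, 4)
step 2: exchange rows 1,2
step 2: normalize row 1 (÷3) = (0, 1, 5, 6)
  row 0: subtract 3×row1 = (1, 0, 0, 5)
  row 3: subtract 4×row1 = (0, 0, 1, 1)
step 3: normalize row 2 (÷3) = (0, 0, 1, 1)
  row 1: subtract 5×row2 = (0, 1, 0, 1)
  row 3: subtract 1×row2 = (0, 0, 0, 0)
skip col 3 (zero from row 3)

pivot columns: 0, 1, 2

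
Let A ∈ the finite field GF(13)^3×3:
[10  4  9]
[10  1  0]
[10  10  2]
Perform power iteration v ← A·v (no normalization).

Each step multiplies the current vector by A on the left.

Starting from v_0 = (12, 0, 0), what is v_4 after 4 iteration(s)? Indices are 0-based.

v_4 = (3, 11, 8)

v_0 = (12, 0, 0).
v_1 = A·v_0 = (3, 3, 3).
v_2 = A·v_1 = (4, 7, 1).
v_3 = A·v_2 = (12, 8, 8).
v_4 = A·v_3 = (3, 11, 8).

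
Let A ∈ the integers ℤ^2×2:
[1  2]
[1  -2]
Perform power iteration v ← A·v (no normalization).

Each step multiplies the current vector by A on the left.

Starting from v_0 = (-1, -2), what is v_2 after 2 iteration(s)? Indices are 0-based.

v_2 = (1, -11)

v_0 = (-1, -2).
v_1 = A·v_0 = (-5, 3).
v_2 = A·v_1 = (1, -11).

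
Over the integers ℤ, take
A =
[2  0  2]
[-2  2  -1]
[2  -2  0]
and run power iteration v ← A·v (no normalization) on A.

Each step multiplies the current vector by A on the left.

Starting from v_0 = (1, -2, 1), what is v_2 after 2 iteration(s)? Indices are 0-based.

v_2 = (20, -28, 22)

v_0 = (1, -2, 1).
v_1 = A·v_0 = (4, -7, 6).
v_2 = A·v_1 = (20, -28, 22).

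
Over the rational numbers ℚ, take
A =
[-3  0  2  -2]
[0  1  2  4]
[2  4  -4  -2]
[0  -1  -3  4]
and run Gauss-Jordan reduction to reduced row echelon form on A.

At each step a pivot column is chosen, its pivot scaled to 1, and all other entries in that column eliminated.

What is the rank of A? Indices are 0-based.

pivot(0,0)=-3: scale R0 → (1, 0, -2/3, 2/3)
  clear (2,0): R2 −= (2)R0 → (0, 4, -8/3, -10/3)
pivot(1,1)=1: scale R1 → (0, 1, 2, 4)
  clear (2,1): R2 −= (4)R1 → (0, 0, -32/3, -58/3)
  clear (3,1): R3 −= (-1)R1 → (0, 0, -1, 8)
pivot(2,2)=-32/3: scale R2 → (0, 0, 1, 29/16)
  clear (0,2): R0 −= (-2/3)R2 → (1, 0, 0, 15/8)
  clear (1,2): R1 −= (2)R2 → (0, 1, 0, 3/8)
  clear (3,2): R3 −= (-1)R2 → (0, 0, 0, 157/16)
pivot(3,3)=157/16: scale R3 → (0, 0, 0, 1)
  clear (0,3): R0 −= (15/8)R3 → (1, 0, 0, 0)
  clear (1,3): R1 −= (3/8)R3 → (0, 1, 0, 0)
  clear (2,3): R2 −= (29/16)R3 → (0, 0, 1, 0)

rank = 4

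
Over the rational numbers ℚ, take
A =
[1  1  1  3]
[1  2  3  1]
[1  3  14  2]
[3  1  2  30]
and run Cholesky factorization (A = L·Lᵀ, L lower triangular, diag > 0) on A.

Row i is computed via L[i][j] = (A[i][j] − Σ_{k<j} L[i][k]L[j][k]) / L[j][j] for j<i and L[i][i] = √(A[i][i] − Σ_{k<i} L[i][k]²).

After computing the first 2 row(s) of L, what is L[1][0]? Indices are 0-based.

Step 1: L[0][0] = √(1) = 1.
  L[1][0] = (1) / L[0][0] = 1.
Step 2: L[1][1] = √(1) = 1.

L[1][0] = 1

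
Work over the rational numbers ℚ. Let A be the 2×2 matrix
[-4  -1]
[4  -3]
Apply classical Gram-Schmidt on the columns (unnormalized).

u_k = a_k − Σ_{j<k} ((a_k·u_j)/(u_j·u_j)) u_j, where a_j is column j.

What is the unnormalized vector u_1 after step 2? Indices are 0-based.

Step 1: u_0 = a_0 = (-4, 4).
Step 2: u_1 = a_1 − (-1/4)·u_0 = (-2, -2).

u_1 = (-2, -2)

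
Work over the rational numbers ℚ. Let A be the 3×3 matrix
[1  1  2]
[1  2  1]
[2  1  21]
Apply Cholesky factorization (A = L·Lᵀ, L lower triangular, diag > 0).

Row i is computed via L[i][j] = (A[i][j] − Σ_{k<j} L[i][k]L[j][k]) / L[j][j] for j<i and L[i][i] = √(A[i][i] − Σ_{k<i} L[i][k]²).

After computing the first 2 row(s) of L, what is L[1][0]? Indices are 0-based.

Step 1: L[0][0] = √(1) = 1.
  L[1][0] = (1) / L[0][0] = 1.
Step 2: L[1][1] = √(1) = 1.

L[1][0] = 1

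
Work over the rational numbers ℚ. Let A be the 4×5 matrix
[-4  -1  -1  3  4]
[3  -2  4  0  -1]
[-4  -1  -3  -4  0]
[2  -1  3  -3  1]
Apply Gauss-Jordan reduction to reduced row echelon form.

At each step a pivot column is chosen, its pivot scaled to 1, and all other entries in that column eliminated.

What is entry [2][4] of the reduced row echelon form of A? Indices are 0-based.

pivot(0,0)=-4: scale R0 → (1, 1/4, 1/4, -3/4, -1)
  clear (1,0): R1 −= (3)R0 → (0, -11/4, 13/4, 9/4, 2)
  clear (2,0): R2 −= (-4)R0 → (0, 0, -2, -7, -4)
  clear (3,0): R3 −= (2)R0 → (0, -3/2, 5/2, -3/2, 3)
pivot(1,1)=-11/4: scale R1 → (0, 1, -13/11, -9/11, -8/11)
  clear (0,1): R0 −= (1/4)R1 → (1, 0, 6/11, -6/11, -9/11)
  clear (3,1): R3 −= (-3/2)R1 → (0, 0, 8/11, -30/11, 21/11)
pivot(2,2)=-2: scale R2 → (0, 0, 1, 7/2, 2)
  clear (0,2): R0 −= (6/11)R2 → (1, 0, 0, -27/11, -21/11)
  clear (1,2): R1 −= (-13/11)R2 → (0, 1, 0, 73/22, 18/11)
  clear (3,2): R3 −= (8/11)R2 → (0, 0, 0, -58/11, 5/11)
pivot(3,3)=-58/11: scale R3 → (0, 0, 0, 1, -5/58)
  clear (0,3): R0 −= (-27/11)R3 → (1, 0, 0, 0, -123/58)
  clear (1,3): R1 −= (73/22)R3 → (0, 1, 0, 0, 223/116)
  clear (2,3): R2 −= (7/2)R3 → (0, 0, 1, 0, 267/116)

M[2][4] = 267/116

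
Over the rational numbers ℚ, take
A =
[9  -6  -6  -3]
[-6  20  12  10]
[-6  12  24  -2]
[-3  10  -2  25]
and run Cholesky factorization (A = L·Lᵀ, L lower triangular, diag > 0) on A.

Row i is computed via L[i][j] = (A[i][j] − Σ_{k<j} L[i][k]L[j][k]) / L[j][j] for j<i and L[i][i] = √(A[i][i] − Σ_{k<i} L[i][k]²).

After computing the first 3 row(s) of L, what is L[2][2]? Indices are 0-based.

L[2][2] = 4

Step 1: L[0][0] = √(9) = 3.
  L[1][0] = (-6) / L[0][0] = -2.
Step 2: L[1][1] = √(16) = 4.
  L[2][0] = (-6) / L[0][0] = -2.
  L[2][1] = (8) / L[1][1] = 2.
Step 3: L[2][2] = √(16) = 4.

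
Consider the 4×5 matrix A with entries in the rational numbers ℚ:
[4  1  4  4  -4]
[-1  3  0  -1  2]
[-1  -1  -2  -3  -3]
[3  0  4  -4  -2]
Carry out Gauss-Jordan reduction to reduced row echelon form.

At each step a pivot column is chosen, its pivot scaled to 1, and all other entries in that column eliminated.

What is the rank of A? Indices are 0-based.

rank = 4

step 1: normalize row 0 (÷4) = (1, 1/4, 1, 1, -1)
  row 1: subtract -1×row0 = (0, 13/4, 1, 0, 1)
  row 2: subtract -1×row0 = (0, -3/4, -1, -2, -4)
  row 3: subtract 3×row0 = (0, -3/4, 1, -7, 1)
step 2: normalize row 1 (÷13/4) = (0, 1, 4/13, 0, 4/13)
  row 0: subtract 1/4×row1 = (1, 0, 12/13, 1, -14/13)
  row 2: subtract -3/4×row1 = (0, 0, -10/13, -2, -49/13)
  row 3: subtract -3/4×row1 = (0, 0, 16/13, -7, 16/13)
step 3: normalize row 2 (÷-10/13) = (0, 0, 1, 13/5, 49/10)
  row 0: subtract 12/13×row2 = (1, 0, 0, -7/5, -28/5)
  row 1: subtract 4/13×row2 = (0, 1, 0, -4/5, -6/5)
  row 3: subtract 16/13×row2 = (0, 0, 0, -51/5, -24/5)
step 4: normalize row 3 (÷-51/5) = (0, 0, 0, 1, 8/17)
  row 0: subtract -7/5×row3 = (1, 0, 0, 0, -84/17)
  row 1: subtract -4/5×row3 = (0, 1, 0, 0, -14/17)
  row 2: subtract 13/5×row3 = (0, 0, 1, 0, 125/34)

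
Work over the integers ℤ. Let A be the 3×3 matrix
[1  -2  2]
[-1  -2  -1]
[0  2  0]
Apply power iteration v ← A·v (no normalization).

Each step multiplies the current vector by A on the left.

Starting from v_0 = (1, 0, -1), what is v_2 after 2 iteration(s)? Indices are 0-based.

v_0 = (1, 0, -1).
v_1 = A·v_0 = (-1, 0, 0).
v_2 = A·v_1 = (-1, 1, 0).

v_2 = (-1, 1, 0)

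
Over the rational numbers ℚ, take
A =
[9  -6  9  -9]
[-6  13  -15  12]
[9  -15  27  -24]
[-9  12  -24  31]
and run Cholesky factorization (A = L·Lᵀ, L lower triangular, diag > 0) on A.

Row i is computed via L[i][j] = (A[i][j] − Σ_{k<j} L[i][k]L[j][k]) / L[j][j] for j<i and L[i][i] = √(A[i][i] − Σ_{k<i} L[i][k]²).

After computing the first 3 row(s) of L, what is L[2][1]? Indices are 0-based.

Step 1: L[0][0] = √(9) = 3.
  L[1][0] = (-6) / L[0][0] = -2.
Step 2: L[1][1] = √(9) = 3.
  L[2][0] = (9) / L[0][0] = 3.
  L[2][1] = (-9) / L[1][1] = -3.
Step 3: L[2][2] = √(9) = 3.

L[2][1] = -3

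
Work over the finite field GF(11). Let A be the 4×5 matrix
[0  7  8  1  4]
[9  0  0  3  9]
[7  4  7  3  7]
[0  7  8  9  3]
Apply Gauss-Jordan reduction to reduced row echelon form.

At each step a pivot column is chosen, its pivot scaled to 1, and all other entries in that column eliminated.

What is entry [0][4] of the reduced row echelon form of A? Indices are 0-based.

[1] R0 <-> R1
[1] R0 /= 9  ⇒  (1, 0, 0, 4, 1)
     R2 -= 7·R0  ⇒  (0, 4, 7, 8, 0)
[2] R1 /= 7  ⇒  (0, 1, 9, 8, 10)
     R2 -= 4·R1  ⇒  (0, 0, 4, 9, 4)
     R3 -= 7·R1  ⇒  (0, 0, 0, 8, 10)
[3] R2 /= 4  ⇒  (0, 0, 1, 5, 1)
     R1 -= 9·R2  ⇒  (0, 1, 0, 7, 1)
[4] R3 /= 8  ⇒  (0, 0, 0, 1, 4)
     R0 -= 4·R3  ⇒  (1, 0, 0, 0, 7)
     R1 -= 7·R3  ⇒  (0, 1, 0, 0, 6)
     R2 -= 5·R3  ⇒  (0, 0, 1, 0, 3)

M[0][4] = 7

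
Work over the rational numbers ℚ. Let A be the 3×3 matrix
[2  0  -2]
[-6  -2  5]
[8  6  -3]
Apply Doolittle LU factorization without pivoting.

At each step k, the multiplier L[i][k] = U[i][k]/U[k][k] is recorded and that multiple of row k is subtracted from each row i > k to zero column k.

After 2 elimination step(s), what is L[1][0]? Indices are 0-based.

[col 0] pivot 2
  R1 -= -3*R0 → (0, -2, -1)  (L[1][0] := -3)
  R2 -= 4*R0 → (0, 6, 5)  (L[2][0] := 4)
[col 1] pivot -2
  R2 -= -3*R1 → (0, 0, 2)  (L[2][1] := -3)

L[1][0] = -3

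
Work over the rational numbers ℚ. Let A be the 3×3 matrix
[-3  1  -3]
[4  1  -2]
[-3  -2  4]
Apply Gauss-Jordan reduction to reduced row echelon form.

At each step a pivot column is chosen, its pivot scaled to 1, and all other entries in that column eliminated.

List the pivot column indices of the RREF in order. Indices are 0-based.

[1] R0 /= -3  ⇒  (1, -1/3, 1)
     R1 -= 4·R0  ⇒  (0, 7/3, -6)
     R2 -= -3·R0  ⇒  (0, -3, 7)
[2] R1 /= 7/3  ⇒  (0, 1, -18/7)
     R0 -= -1/3·R1  ⇒  (1, 0, 1/7)
     R2 -= -3·R1  ⇒  (0, 0, -5/7)
[3] R2 /= -5/7  ⇒  (0, 0, 1)
     R0 -= 1/7·R2  ⇒  (1, 0, 0)
     R1 -= -18/7·R2  ⇒  (0, 1, 0)

pivot columns: 0, 1, 2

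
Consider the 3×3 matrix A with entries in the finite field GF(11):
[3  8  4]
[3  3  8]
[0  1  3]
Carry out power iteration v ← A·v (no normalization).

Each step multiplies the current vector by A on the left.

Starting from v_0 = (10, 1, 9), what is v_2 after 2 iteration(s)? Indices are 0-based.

v_2 = (8, 2, 2)

v_0 = (10, 1, 9).
v_1 = A·v_0 = (8, 6, 6).
v_2 = A·v_1 = (8, 2, 2).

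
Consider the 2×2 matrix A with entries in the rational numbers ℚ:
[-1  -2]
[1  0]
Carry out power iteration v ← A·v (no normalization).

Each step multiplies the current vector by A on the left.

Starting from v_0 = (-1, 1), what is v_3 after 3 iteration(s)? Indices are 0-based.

v_3 = (-1, 3)

v_0 = (-1, 1).
v_1 = A·v_0 = (-1, -1).
v_2 = A·v_1 = (3, -1).
v_3 = A·v_2 = (-1, 3).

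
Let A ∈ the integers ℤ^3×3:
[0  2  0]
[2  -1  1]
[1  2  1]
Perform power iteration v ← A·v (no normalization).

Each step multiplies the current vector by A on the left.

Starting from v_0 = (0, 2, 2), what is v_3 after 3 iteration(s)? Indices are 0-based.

v_3 = (28, -4, 38)

v_0 = (0, 2, 2).
v_1 = A·v_0 = (4, 0, 6).
v_2 = A·v_1 = (0, 14, 10).
v_3 = A·v_2 = (28, -4, 38).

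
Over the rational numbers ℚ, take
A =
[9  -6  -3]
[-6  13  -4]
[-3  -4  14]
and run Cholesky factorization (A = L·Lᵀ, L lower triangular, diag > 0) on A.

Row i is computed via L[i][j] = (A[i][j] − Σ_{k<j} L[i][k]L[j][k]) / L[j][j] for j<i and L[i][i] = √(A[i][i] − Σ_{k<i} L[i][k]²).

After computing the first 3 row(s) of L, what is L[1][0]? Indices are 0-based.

Step 1: L[0][0] = √(9) = 3.
  L[1][0] = (-6) / L[0][0] = -2.
Step 2: L[1][1] = √(9) = 3.
  L[2][0] = (-3) / L[0][0] = -1.
  L[2][1] = (-6) / L[1][1] = -2.
Step 3: L[2][2] = √(9) = 3.

L[1][0] = -2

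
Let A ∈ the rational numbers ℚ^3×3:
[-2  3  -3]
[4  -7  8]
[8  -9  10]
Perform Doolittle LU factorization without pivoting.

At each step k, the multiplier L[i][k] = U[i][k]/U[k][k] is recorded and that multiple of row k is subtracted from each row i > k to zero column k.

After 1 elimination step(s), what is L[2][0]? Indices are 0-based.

L[2][0] = -4

Step 1: pivot at (0,0) is -2.
  row1 ← row1 − (-2)·row0  ⇒  L[1][0]=-2, U row1=(0, -1, 2)
  row2 ← row2 − (-4)·row0  ⇒  L[2][0]=-4, U row2=(0, 3, -2)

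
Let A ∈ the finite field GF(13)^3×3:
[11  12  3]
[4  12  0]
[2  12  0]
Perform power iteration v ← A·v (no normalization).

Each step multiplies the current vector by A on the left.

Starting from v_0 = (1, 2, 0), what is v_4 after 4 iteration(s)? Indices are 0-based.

v_0 = (1, 2, 0).
v_1 = A·v_0 = (9, 2, 0).
v_2 = A·v_1 = (6, 8, 3).
v_3 = A·v_2 = (2, 3, 4).
v_4 = A·v_3 = (5, 5, 1).

v_4 = (5, 5, 1)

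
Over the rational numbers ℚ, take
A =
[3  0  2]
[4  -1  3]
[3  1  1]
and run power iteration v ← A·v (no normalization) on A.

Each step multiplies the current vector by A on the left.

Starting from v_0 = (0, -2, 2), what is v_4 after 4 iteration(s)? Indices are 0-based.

v_0 = (0, -2, 2).
v_1 = A·v_0 = (4, 8, 0).
v_2 = A·v_1 = (12, 8, 20).
v_3 = A·v_2 = (76, 100, 64).
v_4 = A·v_3 = (356, 396, 392).

v_4 = (356, 396, 392)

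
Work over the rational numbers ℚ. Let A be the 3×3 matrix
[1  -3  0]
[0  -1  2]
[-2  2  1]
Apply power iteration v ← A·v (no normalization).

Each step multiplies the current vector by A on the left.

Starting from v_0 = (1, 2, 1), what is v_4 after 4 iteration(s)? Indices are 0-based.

v_0 = (1, 2, 1).
v_1 = A·v_0 = (-5, 0, 3).
v_2 = A·v_1 = (-5, 6, 13).
v_3 = A·v_2 = (-23, 20, 35).
v_4 = A·v_3 = (-83, 50, 121).

v_4 = (-83, 50, 121)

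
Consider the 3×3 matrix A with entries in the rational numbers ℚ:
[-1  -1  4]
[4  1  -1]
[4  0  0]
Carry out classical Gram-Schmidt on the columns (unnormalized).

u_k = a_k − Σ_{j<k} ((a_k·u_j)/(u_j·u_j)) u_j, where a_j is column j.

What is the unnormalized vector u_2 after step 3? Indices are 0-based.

u_2 = (48/41, 48/41, -36/41)

Step 1: u_0 = a_0 = (-1, 4, 4).
Step 2: u_1 = a_1 − (5/33)·u_0 = (-28/33, 13/33, -20/33).
Step 3: u_2 = a_2 − (-8/33)·u_0 − (-125/41)·u_1 = (48/41, 48/41, -36/41).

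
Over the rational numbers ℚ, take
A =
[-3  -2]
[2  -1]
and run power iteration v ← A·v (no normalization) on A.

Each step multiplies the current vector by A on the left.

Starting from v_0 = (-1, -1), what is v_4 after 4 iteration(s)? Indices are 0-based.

v_0 = (-1, -1).
v_1 = A·v_0 = (5, -1).
v_2 = A·v_1 = (-13, 11).
v_3 = A·v_2 = (17, -37).
v_4 = A·v_3 = (23, 71).

v_4 = (23, 71)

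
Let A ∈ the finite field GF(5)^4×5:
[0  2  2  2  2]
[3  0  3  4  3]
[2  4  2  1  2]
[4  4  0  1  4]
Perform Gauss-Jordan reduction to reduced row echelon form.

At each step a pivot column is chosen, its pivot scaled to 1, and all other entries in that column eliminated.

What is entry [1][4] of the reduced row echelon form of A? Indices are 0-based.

M[1][4] = 0

[1] R0 <-> R1
[1] R0 /= 3  ⇒  (1, 0, 1, 3, 1)
     R2 -= 2·R0  ⇒  (0, 4, 0, 0, 0)
     R3 -= 4·R0  ⇒  (0, 4, 1, 4, 0)
[2] R1 /= 2  ⇒  (0, 1, 1, 1, 1)
     R2 -= 4·R1  ⇒  (0, 0, 1, 1, 1)
     R3 -= 4·R1  ⇒  (0, 0, 2, 0, 1)
[3] R2 /= 1  ⇒  (0, 0, 1, 1, 1)
     R0 -= 1·R2  ⇒  (1, 0, 0, 2, 0)
     R1 -= 1·R2  ⇒  (0, 1, 0, 0, 0)
     R3 -= 2·R2  ⇒  (0, 0, 0, 3, 4)
[4] R3 /= 3  ⇒  (0, 0, 0, 1, 3)
     R0 -= 2·R3  ⇒  (1, 0, 0, 0, 4)
     R2 -= 1·R3  ⇒  (0, 0, 1, 0, 3)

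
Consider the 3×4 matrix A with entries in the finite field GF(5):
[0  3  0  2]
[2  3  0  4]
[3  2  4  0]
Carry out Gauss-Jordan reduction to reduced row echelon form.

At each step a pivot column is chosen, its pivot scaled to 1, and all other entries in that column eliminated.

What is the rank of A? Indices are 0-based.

pivot(0,0): swap R0↔R1
pivot(0,0)=2: scale R0 → (1, 4, 0, 2)
  clear (2,0): R2 −= (3)R0 → (0, 0, 4, 4)
pivot(1,1)=3: scale R1 → (0, 1, 0, 4)
  clear (0,1): R0 −= (4)R1 → (1, 0, 0, 1)
pivot(2,2)=4: scale R2 → (0, 0, 1, 1)

rank = 3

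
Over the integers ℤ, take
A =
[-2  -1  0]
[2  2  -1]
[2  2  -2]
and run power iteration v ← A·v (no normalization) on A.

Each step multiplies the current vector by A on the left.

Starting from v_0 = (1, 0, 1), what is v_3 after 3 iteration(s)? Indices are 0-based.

v_0 = (1, 0, 1).
v_1 = A·v_0 = (-2, 1, 0).
v_2 = A·v_1 = (3, -2, -2).
v_3 = A·v_2 = (-4, 4, 6).

v_3 = (-4, 4, 6)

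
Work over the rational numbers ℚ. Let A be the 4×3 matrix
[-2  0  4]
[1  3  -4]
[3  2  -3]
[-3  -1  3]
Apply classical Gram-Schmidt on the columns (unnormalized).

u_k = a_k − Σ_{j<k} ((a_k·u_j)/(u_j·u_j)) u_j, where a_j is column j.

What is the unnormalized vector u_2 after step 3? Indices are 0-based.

Step 1: u_0 = a_0 = (-2, 1, 3, -3).
Step 2: u_1 = a_1 − (12/23)·u_0 = (24/23, 57/23, 10/23, 13/23).
Step 3: u_2 = a_2 − (-30/23)·u_0 − (-123/178)·u_1 = (188/89, -175/178, 108/89, -93/178).

u_2 = (188/89, -175/178, 108/89, -93/178)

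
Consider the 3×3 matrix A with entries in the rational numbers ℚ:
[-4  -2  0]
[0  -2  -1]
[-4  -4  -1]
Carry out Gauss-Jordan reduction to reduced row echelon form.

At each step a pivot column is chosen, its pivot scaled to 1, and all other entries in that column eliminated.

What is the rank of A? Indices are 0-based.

[1] R0 /= -4  ⇒  (1, 1/2, 0)
     R2 -= -4·R0  ⇒  (0, -2, -1)
[2] R1 /= -2  ⇒  (0, 1, 1/2)
     R0 -= 1/2·R1  ⇒  (1, 0, -1/4)
     R2 -= -2·R1  ⇒  (0, 0, 0)
column 2 empty below row 2

rank = 2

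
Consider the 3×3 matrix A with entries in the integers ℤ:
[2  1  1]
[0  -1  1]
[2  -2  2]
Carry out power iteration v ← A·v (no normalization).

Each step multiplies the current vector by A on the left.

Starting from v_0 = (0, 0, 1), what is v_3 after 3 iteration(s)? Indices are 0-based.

v_0 = (0, 0, 1).
v_1 = A·v_0 = (1, 1, 2).
v_2 = A·v_1 = (5, 1, 4).
v_3 = A·v_2 = (15, 3, 16).

v_3 = (15, 3, 16)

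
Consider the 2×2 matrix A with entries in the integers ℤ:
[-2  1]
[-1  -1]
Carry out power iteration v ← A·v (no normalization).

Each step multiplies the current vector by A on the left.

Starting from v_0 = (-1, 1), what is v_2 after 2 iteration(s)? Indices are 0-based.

v_2 = (-6, -3)

v_0 = (-1, 1).
v_1 = A·v_0 = (3, 0).
v_2 = A·v_1 = (-6, -3).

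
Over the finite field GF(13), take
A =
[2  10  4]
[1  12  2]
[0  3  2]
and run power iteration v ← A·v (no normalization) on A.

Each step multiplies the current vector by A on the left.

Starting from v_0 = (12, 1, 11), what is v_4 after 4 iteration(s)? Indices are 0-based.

v_0 = (12, 1, 11).
v_1 = A·v_0 = (0, 7, 12).
v_2 = A·v_1 = (1, 4, 6).
v_3 = A·v_2 = (1, 9, 11).
v_4 = A·v_3 = (6, 1, 10).

v_4 = (6, 1, 10)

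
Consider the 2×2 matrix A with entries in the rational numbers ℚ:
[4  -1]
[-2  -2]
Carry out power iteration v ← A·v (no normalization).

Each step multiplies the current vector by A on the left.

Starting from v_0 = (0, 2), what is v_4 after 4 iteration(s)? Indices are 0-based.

v_4 = (-96, 88)

v_0 = (0, 2).
v_1 = A·v_0 = (-2, -4).
v_2 = A·v_1 = (-4, 12).
v_3 = A·v_2 = (-28, -16).
v_4 = A·v_3 = (-96, 88).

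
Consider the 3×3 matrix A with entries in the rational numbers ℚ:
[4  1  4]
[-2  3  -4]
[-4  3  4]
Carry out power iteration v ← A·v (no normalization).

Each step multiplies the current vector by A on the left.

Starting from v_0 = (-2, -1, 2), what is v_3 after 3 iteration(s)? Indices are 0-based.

v_0 = (-2, -1, 2).
v_1 = A·v_0 = (-1, -7, 13).
v_2 = A·v_1 = (41, -71, 35).
v_3 = A·v_2 = (233, -435, -237).

v_3 = (233, -435, -237)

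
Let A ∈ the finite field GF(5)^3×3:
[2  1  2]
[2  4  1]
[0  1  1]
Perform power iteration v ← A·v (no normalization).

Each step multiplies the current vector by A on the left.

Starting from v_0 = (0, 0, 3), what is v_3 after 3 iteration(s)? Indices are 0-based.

v_0 = (0, 0, 3).
v_1 = A·v_0 = (1, 3, 3).
v_2 = A·v_1 = (1, 2, 1).
v_3 = A·v_2 = (1, 1, 3).

v_3 = (1, 1, 3)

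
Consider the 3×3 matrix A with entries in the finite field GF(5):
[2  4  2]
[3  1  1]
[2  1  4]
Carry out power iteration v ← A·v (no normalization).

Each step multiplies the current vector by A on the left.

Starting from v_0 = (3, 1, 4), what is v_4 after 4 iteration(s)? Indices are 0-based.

v_4 = (1, 4, 0)

v_0 = (3, 1, 4).
v_1 = A·v_0 = (3, 4, 3).
v_2 = A·v_1 = (3, 1, 2).
v_3 = A·v_2 = (4, 2, 0).
v_4 = A·v_3 = (1, 4, 0).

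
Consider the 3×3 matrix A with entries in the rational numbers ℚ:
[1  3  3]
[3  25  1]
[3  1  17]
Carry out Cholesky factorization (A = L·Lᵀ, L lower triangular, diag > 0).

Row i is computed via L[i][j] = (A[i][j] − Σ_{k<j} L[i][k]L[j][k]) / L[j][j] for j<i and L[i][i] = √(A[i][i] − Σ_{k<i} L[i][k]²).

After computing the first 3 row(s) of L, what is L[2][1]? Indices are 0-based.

L[2][1] = -2

Step 1: L[0][0] = √(1) = 1.
  L[1][0] = (3) / L[0][0] = 3.
Step 2: L[1][1] = √(16) = 4.
  L[2][0] = (3) / L[0][0] = 3.
  L[2][1] = (-8) / L[1][1] = -2.
Step 3: L[2][2] = √(4) = 2.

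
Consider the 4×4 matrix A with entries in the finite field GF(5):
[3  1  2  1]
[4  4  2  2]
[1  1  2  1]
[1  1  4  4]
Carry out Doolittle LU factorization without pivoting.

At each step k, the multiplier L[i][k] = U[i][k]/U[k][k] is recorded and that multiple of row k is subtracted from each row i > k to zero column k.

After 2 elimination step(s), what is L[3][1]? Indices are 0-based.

Step 1: pivot at (0,0) is 3.
  row1 ← row1 − (3)·row0  ⇒  L[1][0]=3, U row1=(0, 1, 1, 4)
  row2 ← row2 − (2)·row0  ⇒  L[2][0]=2, U row2=(0, 4, 3, 4)
  row3 ← row3 − (2)·row0  ⇒  L[3][0]=2, U row3=(0, 4, 0, 2)
Step 2: pivot at (1,1) is 1.
  row2 ← row2 − (4)·row1  ⇒  L[2][1]=4, U row2=(0, 0, 4, 3)
  row3 ← row3 − (4)·row1  ⇒  L[3][1]=4, U row3=(0, 0, 1, 1)

L[3][1] = 4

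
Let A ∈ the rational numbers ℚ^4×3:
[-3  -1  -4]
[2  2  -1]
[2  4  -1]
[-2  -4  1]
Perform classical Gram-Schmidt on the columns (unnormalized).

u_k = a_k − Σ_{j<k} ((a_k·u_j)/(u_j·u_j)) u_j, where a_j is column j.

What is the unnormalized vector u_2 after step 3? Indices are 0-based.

u_2 = (-22/31, -55/31, 11/31, -11/31)

Step 1: u_0 = a_0 = (-3, 2, 2, -2).
Step 2: u_1 = a_1 − (23/21)·u_0 = (16/7, -4/21, 38/21, -38/21).
Step 3: u_2 = a_2 − (2/7)·u_0 − (-33/31)·u_1 = (-22/31, -55/31, 11/31, -11/31).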